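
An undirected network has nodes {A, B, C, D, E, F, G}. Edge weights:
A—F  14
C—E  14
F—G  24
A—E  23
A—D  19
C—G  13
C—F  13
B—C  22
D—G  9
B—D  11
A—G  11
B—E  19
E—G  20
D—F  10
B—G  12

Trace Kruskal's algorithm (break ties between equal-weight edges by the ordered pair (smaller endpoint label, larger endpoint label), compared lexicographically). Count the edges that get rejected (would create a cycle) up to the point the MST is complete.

3

Kruskal: consider edges lightest-first.
D—G (9): add — endpoints in different components.
D—F (10): add — endpoints in different components.
A—G (11): add — endpoints in different components.
B—D (11): add — endpoints in different components.
B—G (12): skip — B and G already connected.
C—F (13): add — endpoints in different components.
C—G (13): skip — C and G already connected.
A—F (14): skip — A and F already connected.
C—E (14): add — endpoints in different components.
Edges rejected before the tree was complete: 3.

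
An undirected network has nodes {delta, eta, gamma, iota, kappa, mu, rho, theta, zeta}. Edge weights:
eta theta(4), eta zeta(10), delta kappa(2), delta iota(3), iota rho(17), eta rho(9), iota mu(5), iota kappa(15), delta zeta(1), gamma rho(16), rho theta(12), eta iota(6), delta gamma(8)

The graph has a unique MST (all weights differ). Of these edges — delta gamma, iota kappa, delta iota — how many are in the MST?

2

Sort edges by weight, then run Kruskal:
delta zeta (1): add — endpoints in different components.
delta kappa (2): add — endpoints in different components.
delta iota (3): add — endpoints in different components.
eta theta (4): add — endpoints in different components.
iota mu (5): add — endpoints in different components.
eta iota (6): add — endpoints in different components.
delta gamma (8): add — endpoints in different components.
eta rho (9): add — endpoints in different components.
MST edge set: {delta zeta, delta kappa, delta iota, eta theta, iota mu, eta iota, delta gamma, eta rho}.
Of the listed edges, {delta gamma, delta iota} are in the MST → 2.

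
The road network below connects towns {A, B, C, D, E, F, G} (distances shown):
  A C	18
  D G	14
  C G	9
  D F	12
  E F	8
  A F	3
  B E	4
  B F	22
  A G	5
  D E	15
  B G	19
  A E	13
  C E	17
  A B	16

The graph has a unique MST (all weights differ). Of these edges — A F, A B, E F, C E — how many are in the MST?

2

Sort edges by weight, then run Kruskal:
A F (3): add — endpoints in different components.
B E (4): add — endpoints in different components.
A G (5): add — endpoints in different components.
E F (8): add — endpoints in different components.
C G (9): add — endpoints in different components.
D F (12): add — endpoints in different components.
MST edge set: {A F, B E, A G, E F, C G, D F}.
Of the listed edges, {A F, E F} are in the MST → 2.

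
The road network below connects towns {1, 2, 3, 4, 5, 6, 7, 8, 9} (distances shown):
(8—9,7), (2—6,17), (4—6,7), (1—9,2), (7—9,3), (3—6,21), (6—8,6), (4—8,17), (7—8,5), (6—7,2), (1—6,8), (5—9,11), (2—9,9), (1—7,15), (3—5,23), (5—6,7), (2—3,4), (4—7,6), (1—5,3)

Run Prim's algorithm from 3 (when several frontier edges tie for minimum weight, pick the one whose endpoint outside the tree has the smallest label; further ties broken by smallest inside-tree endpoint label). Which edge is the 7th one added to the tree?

Prim, starting at 3.
Step 1: cheapest edge leaving the tree is 2—3 (4); add 2.
Step 2: cheapest edge leaving the tree is 2—9 (9); add 9.
Step 3: cheapest edge leaving the tree is 1—9 (2); add 1.
Step 4: cheapest edge leaving the tree is 1—5 (3); add 5.
Step 5: cheapest edge leaving the tree is 7—9 (3); add 7.
Step 6: cheapest edge leaving the tree is 6—7 (2); add 6.
Step 7: cheapest edge leaving the tree is 7—8 (5); add 8.
Step 8: cheapest edge leaving the tree is 4—7 (6); add 4.
The 7th edge added is 7—8.

7-8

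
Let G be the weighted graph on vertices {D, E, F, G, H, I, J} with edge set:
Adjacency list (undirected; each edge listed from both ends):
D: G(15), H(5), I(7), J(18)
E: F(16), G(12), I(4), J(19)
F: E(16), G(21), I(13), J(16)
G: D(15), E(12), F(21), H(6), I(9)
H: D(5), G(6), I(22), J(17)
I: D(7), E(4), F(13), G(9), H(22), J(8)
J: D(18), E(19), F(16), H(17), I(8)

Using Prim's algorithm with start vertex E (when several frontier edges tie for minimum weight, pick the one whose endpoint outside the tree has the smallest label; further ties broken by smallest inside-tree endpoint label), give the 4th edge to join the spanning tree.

G-H

Prim's algorithm from E:
Step 1: cheapest edge leaving the tree is E-I (4); add I.
Step 2: cheapest edge leaving the tree is D-I (7); add D.
Step 3: cheapest edge leaving the tree is D-H (5); add H.
Step 4: cheapest edge leaving the tree is G-H (6); add G.
Step 5: cheapest edge leaving the tree is I-J (8); add J.
Step 6: cheapest edge leaving the tree is F-I (13); add F.
The 4th edge added is G-H.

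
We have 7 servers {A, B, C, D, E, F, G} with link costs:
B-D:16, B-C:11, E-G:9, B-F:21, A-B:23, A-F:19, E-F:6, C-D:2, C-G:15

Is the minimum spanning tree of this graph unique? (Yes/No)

Sort edges by weight, then run Kruskal:
C-D (2): add. Components now {A} {B} {C,D} {E} {F} {G}
E-F (6): add. Components now {A} {B} {C,D} {E,F} {G}
E-G (9): add. Components now {A} {B} {C,D} {E,F,G}
B-C (11): add. Components now {A} {B,C,D} {E,F,G}
C-G (15): add. Components now {A} {B,C,D,E,F,G}
B-D (16): skip — B and D already connected.
A-F (19): add. Components now {A,B,C,D,E,F,G}
Every non-tree edge has weight strictly greater than the heaviest edge on the tree path between its endpoints, so the MST is unique.

Yes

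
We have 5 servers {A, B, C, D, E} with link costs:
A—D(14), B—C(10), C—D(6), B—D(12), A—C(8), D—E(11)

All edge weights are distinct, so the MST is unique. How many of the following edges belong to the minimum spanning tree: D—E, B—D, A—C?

Kruskal: consider edges lightest-first.
C—D (6): add — endpoints in different components.
A—C (8): add — endpoints in different components.
B—C (10): add — endpoints in different components.
D—E (11): add — endpoints in different components.
MST edge set: {C—D, A—C, B—C, D—E}.
Of the listed edges, {D—E, A—C} are in the MST → 2.

2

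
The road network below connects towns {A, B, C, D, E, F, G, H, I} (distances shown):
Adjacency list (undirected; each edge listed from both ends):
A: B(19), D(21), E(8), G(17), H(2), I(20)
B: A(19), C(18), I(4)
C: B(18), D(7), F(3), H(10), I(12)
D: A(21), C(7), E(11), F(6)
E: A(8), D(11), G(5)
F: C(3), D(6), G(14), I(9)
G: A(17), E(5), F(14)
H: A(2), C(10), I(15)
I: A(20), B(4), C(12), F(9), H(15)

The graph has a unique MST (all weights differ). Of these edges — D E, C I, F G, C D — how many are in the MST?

0

Sort edges by weight, then run Kruskal:
A H (2): add — endpoints in different components.
C F (3): add — endpoints in different components.
B I (4): add — endpoints in different components.
E G (5): add — endpoints in different components.
D F (6): add — endpoints in different components.
C D (7): skip — C and D already connected.
A E (8): add — endpoints in different components.
F I (9): add — endpoints in different components.
C H (10): add — endpoints in different components.
MST edge set: {A H, C F, B I, E G, D F, A E, F I, C H}.
Of the listed edges, {} are in the MST → 0.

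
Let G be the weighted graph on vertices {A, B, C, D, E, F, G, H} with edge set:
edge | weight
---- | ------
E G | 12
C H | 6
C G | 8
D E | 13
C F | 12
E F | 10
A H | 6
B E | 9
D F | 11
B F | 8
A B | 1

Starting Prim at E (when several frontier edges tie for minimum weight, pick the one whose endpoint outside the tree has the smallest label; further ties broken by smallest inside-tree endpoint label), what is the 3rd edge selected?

Prim's algorithm from E:
Step 1: frontier [B E 9, E F 10, E G 12, D E 13] → take B E (9); add B.
Step 2: frontier [A B 1, B F 8, E F 10, E G 12, D E 13] → take A B (1); add A.
Step 3: frontier [A H 6, B F 8, E F 10, E G 12, D E 13] → take A H (6); add H.
Step 4: frontier [B F 8, E F 10, E G 12, D E 13, C H 6] → take C H (6); add C.
Step 5: frontier [B F 8, C G 8, C F 12, E F 10, E G 12, D E 13] → take B F (8); add F.
Step 6: frontier [C G 8, E G 12, D E 13, D F 11] → take C G (8); add G.
Step 7: frontier [D E 13, D F 11] → take D F (11); add D.
The 3rd edge added is A H.

A-H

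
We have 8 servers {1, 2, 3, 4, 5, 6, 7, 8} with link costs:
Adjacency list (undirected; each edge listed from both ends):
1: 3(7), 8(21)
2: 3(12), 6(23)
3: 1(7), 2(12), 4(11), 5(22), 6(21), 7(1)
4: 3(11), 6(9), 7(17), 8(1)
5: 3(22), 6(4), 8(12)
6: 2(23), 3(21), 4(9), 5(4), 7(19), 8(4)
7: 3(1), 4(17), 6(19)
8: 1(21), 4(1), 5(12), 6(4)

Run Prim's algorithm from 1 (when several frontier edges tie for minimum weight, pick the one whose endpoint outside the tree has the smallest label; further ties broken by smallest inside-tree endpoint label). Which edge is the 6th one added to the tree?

Grow the tree from 1 using Prim:
Step 1: cheapest edge leaving the tree is 1–3 (7); add 3.
Step 2: cheapest edge leaving the tree is 3–7 (1); add 7.
Step 3: cheapest edge leaving the tree is 3–4 (11); add 4.
Step 4: cheapest edge leaving the tree is 4–8 (1); add 8.
Step 5: cheapest edge leaving the tree is 6–8 (4); add 6.
Step 6: cheapest edge leaving the tree is 5–6 (4); add 5.
Step 7: cheapest edge leaving the tree is 2–3 (12); add 2.
The 6th edge added is 5–6.

5-6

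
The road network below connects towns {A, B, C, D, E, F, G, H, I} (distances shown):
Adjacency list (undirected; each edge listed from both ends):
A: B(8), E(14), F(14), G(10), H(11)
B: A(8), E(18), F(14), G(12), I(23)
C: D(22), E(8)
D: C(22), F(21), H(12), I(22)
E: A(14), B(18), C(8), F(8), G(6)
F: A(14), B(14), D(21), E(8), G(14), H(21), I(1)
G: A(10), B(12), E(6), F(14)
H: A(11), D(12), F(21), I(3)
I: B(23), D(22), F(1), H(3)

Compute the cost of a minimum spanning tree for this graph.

Prim, starting at D.
Step 1: cheapest edge leaving the tree is D–H (12); add H.
Step 2: cheapest edge leaving the tree is H–I (3); add I.
Step 3: cheapest edge leaving the tree is F–I (1); add F.
Step 4: cheapest edge leaving the tree is E–F (8); add E.
Step 5: cheapest edge leaving the tree is E–G (6); add G.
Step 6: cheapest edge leaving the tree is C–E (8); add C.
Step 7: cheapest edge leaving the tree is A–G (10); add A.
Step 8: cheapest edge leaving the tree is A–B (8); add B.
MST edges: D–H, H–I, F–I, E–F, E–G, C–E, A–G, A–B; total weight 12+3+1+8+6+8+10+8 = 56.

56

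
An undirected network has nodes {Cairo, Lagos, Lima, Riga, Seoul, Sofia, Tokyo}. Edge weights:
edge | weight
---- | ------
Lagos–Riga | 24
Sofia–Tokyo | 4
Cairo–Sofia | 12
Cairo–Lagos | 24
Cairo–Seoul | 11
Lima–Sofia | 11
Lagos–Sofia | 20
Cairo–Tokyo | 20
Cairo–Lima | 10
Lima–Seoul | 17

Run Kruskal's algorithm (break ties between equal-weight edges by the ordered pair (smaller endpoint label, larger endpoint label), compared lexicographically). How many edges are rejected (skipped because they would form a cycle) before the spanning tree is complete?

Kruskal's algorithm — process edges by increasing weight (ties by edge label):
Sofia–Tokyo (4): add. Components now {Seoul} {Riga} {Cairo} {Lagos} {Sofia,Tokyo} {Lima}
Cairo–Lima (10): add. Components now {Seoul} {Riga} {Cairo,Lima} {Lagos} {Sofia,Tokyo}
Cairo–Seoul (11): add. Components now {Cairo,Lima,Seoul} {Riga} {Lagos} {Sofia,Tokyo}
Lima–Sofia (11): add. Components now {Cairo,Lima,Seoul,Sofia,Tokyo} {Riga} {Lagos}
Cairo–Sofia (12): skip — Cairo and Sofia already connected.
Lima–Seoul (17): skip — Seoul and Lima already connected.
Cairo–Tokyo (20): skip — Cairo and Tokyo already connected.
Lagos–Sofia (20): add. Components now {Cairo,Lagos,Lima,Seoul,Sofia,Tokyo} {Riga}
Cairo–Lagos (24): skip — Cairo and Lagos already connected.
Lagos–Riga (24): add. Components now {Cairo,Lagos,Lima,Riga,Seoul,Sofia,Tokyo}
Edges rejected before the tree was complete: 4.

4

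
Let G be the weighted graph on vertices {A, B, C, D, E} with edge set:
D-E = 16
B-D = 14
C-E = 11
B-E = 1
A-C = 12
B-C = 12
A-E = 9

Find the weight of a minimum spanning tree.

35

Kruskal's algorithm — process edges by increasing weight (ties by edge label):
B-E (1): add. Components now {A} {B,E} {C} {D}
A-E (9): add. Components now {A,B,E} {C} {D}
C-E (11): add. Components now {A,B,C,E} {D}
A-C (12): skip — A and C already connected.
B-C (12): skip — B and C already connected.
B-D (14): add. Components now {A,B,C,D,E}
MST edges: B-E, A-E, C-E, B-D; total weight 1+9+11+14 = 35.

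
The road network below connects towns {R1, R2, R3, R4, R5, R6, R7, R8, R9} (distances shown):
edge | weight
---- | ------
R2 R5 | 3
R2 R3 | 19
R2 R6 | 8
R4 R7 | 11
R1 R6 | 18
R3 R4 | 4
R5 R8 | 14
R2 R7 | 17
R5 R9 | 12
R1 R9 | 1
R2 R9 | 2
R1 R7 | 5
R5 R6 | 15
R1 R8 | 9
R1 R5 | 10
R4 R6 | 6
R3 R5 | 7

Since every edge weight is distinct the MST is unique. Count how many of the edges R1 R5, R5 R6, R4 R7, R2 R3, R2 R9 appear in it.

Sort edges by weight, then run Kruskal:
R1 R9 (1): add — endpoints in different components.
R2 R9 (2): add — endpoints in different components.
R2 R5 (3): add — endpoints in different components.
R3 R4 (4): add — endpoints in different components.
R1 R7 (5): add — endpoints in different components.
R4 R6 (6): add — endpoints in different components.
R3 R5 (7): add — endpoints in different components.
R2 R6 (8): skip — R6 and R2 already connected.
R1 R8 (9): add — endpoints in different components.
MST edge set: {R1 R9, R2 R9, R2 R5, R3 R4, R1 R7, R4 R6, R3 R5, R1 R8}.
Of the listed edges, {R2 R9} are in the MST → 1.

1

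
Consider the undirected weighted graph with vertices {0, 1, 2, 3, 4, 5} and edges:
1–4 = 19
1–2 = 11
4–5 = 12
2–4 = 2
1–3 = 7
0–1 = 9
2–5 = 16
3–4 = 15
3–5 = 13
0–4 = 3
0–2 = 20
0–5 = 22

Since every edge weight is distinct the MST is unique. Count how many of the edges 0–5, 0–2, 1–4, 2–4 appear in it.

1

Sort edges by weight, then run Kruskal:
2–4 (2): add. Components now {0} {1} {2,4} {3} {5}
0–4 (3): add. Components now {0,2,4} {1} {3} {5}
1–3 (7): add. Components now {0,2,4} {1,3} {5}
0–1 (9): add. Components now {0,1,2,3,4} {5}
1–2 (11): skip — 1 and 2 already connected.
4–5 (12): add. Components now {0,1,2,3,4,5}
MST edge set: {2–4, 0–4, 1–3, 0–1, 4–5}.
Of the listed edges, {2–4} are in the MST → 1.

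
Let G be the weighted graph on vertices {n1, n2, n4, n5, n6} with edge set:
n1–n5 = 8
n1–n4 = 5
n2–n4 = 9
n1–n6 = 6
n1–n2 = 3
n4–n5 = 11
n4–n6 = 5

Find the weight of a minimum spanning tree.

Prim, starting at n4.
Step 1: cheapest edge leaving the tree is n1–n4 (5); add n1.
Step 2: cheapest edge leaving the tree is n1–n2 (3); add n2.
Step 3: cheapest edge leaving the tree is n4–n6 (5); add n6.
Step 4: cheapest edge leaving the tree is n1–n5 (8); add n5.
MST edges: n1–n4, n1–n2, n4–n6, n1–n5; total weight 5+3+5+8 = 21.

21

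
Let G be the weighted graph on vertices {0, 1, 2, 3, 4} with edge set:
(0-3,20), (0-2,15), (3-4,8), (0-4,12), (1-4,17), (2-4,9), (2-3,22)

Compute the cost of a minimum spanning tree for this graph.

46

Kruskal: consider edges lightest-first.
3-4 (8): add — endpoints in different components.
2-4 (9): add — endpoints in different components.
0-4 (12): add — endpoints in different components.
0-2 (15): skip — 0 and 2 already connected.
1-4 (17): add — endpoints in different components.
MST edges: 3-4, 2-4, 0-4, 1-4; total weight 8+9+12+17 = 46.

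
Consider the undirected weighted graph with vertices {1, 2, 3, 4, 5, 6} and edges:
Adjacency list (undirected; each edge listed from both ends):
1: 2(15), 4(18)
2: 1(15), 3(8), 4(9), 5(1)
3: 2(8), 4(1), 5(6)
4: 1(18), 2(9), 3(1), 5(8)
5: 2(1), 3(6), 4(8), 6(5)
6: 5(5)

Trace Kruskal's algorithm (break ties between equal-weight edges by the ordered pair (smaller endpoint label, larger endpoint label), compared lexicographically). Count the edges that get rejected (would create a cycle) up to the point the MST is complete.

Kruskal's algorithm — process edges by increasing weight (ties by edge label):
2-5 (1): add — endpoints in different components.
3-4 (1): add — endpoints in different components.
5-6 (5): add — endpoints in different components.
3-5 (6): add — endpoints in different components.
2-3 (8): skip — 2 and 3 already connected.
4-5 (8): skip — 4 and 5 already connected.
2-4 (9): skip — 2 and 4 already connected.
1-2 (15): add — endpoints in different components.
Edges rejected before the tree was complete: 3.

3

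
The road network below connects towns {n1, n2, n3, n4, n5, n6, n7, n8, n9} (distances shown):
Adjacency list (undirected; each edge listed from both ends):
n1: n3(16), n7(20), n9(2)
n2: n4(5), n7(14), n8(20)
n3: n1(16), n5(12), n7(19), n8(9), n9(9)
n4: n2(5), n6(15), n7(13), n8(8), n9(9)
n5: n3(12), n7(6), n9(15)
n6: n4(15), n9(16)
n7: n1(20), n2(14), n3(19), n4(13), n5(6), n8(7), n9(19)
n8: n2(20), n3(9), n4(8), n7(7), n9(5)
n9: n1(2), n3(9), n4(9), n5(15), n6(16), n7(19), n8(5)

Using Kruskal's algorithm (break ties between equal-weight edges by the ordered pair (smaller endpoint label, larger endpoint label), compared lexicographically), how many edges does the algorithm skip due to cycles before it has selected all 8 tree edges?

5

Kruskal: consider edges lightest-first.
n1-n9 (2): add — endpoints in different components.
n2-n4 (5): add — endpoints in different components.
n8-n9 (5): add — endpoints in different components.
n5-n7 (6): add — endpoints in different components.
n7-n8 (7): add — endpoints in different components.
n4-n8 (8): add — endpoints in different components.
n3-n8 (9): add — endpoints in different components.
n3-n9 (9): skip — n9 and n3 already connected.
n4-n9 (9): skip — n4 and n9 already connected.
n3-n5 (12): skip — n5 and n3 already connected.
n4-n7 (13): skip — n4 and n7 already connected.
n2-n7 (14): skip — n7 and n2 already connected.
n4-n6 (15): add — endpoints in different components.
Edges rejected before the tree was complete: 5.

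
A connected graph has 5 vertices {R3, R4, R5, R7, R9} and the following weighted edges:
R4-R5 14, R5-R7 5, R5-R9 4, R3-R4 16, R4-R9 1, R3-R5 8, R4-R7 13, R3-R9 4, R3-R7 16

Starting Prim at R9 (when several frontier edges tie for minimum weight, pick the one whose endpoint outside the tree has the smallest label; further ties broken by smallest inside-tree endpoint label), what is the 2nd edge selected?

Grow the tree from R9 using Prim:
Step 1: cheapest edge leaving the tree is R4-R9 (1); add R4.
Step 2: cheapest edge leaving the tree is R3-R9 (4); add R3.
Step 3: cheapest edge leaving the tree is R5-R9 (4); add R5.
Step 4: cheapest edge leaving the tree is R5-R7 (5); add R7.
The 2nd edge added is R3-R9.

R3-R9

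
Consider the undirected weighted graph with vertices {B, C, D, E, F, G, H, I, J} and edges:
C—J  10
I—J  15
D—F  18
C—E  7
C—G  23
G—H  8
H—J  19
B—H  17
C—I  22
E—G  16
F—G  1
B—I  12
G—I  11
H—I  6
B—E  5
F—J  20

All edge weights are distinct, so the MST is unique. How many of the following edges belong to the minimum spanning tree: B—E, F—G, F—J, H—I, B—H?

Kruskal's algorithm — process edges by increasing weight (ties by edge label):
F—G (1): add — endpoints in different components.
B—E (5): add — endpoints in different components.
H—I (6): add — endpoints in different components.
C—E (7): add — endpoints in different components.
G—H (8): add — endpoints in different components.
C—J (10): add — endpoints in different components.
G—I (11): skip — G and I already connected.
B—I (12): add — endpoints in different components.
I—J (15): skip — I and J already connected.
E—G (16): skip — E and G already connected.
B—H (17): skip — B and H already connected.
D—F (18): add — endpoints in different components.
MST edge set: {F—G, B—E, H—I, C—E, G—H, C—J, B—I, D—F}.
Of the listed edges, {B—E, F—G, H—I} are in the MST → 3.

3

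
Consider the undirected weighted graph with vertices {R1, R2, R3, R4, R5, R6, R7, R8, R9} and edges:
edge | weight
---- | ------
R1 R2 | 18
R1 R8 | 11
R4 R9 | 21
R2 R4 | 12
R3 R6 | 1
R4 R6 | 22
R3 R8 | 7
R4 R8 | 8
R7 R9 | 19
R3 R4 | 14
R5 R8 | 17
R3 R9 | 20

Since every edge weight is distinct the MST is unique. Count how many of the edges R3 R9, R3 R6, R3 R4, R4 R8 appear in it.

3

Kruskal's algorithm — process edges by increasing weight (ties by edge label):
R3 R6 (1): add — endpoints in different components.
R3 R8 (7): add — endpoints in different components.
R4 R8 (8): add — endpoints in different components.
R1 R8 (11): add — endpoints in different components.
R2 R4 (12): add — endpoints in different components.
R3 R4 (14): skip — R3 and R4 already connected.
R5 R8 (17): add — endpoints in different components.
R1 R2 (18): skip — R1 and R2 already connected.
R7 R9 (19): add — endpoints in different components.
R3 R9 (20): add — endpoints in different components.
MST edge set: {R3 R6, R3 R8, R4 R8, R1 R8, R2 R4, R5 R8, R7 R9, R3 R9}.
Of the listed edges, {R3 R9, R3 R6, R4 R8} are in the MST → 3.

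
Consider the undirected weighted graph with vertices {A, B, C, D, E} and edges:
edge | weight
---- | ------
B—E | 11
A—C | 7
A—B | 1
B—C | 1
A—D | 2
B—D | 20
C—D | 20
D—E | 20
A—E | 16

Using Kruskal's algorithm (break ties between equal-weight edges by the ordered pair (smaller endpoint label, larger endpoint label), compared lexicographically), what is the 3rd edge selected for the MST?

A-D

Kruskal: consider edges lightest-first.
A—B (1): add — endpoints in different components.
B—C (1): add — endpoints in different components.
A—D (2): add — endpoints in different components.
A—C (7): skip — A and C already connected.
B—E (11): add — endpoints in different components.
The 3rd edge added is A—D.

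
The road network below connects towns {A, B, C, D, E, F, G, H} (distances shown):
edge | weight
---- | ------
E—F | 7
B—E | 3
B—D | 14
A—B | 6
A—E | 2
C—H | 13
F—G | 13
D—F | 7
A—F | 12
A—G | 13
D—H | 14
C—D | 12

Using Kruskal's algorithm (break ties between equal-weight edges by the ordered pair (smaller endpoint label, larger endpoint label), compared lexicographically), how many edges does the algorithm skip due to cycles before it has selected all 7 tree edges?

Kruskal's algorithm — process edges by increasing weight (ties by edge label):
A—E (2): add — endpoints in different components.
B—E (3): add — endpoints in different components.
A—B (6): skip — A and B already connected.
D—F (7): add — endpoints in different components.
E—F (7): add — endpoints in different components.
A—F (12): skip — A and F already connected.
C—D (12): add — endpoints in different components.
A—G (13): add — endpoints in different components.
C—H (13): add — endpoints in different components.
Edges rejected before the tree was complete: 2.

2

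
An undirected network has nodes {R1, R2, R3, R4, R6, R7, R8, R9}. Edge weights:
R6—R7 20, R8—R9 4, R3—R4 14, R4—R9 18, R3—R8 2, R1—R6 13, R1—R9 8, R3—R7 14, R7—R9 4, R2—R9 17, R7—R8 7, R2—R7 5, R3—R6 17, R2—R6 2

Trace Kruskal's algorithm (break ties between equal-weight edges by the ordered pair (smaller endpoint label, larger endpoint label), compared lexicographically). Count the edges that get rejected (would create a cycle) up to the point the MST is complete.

Sort edges by weight, then run Kruskal:
R2—R6 (2): add — endpoints in different components.
R3—R8 (2): add — endpoints in different components.
R7—R9 (4): add — endpoints in different components.
R8—R9 (4): add — endpoints in different components.
R2—R7 (5): add — endpoints in different components.
R7—R8 (7): skip — R8 and R7 already connected.
R1—R9 (8): add — endpoints in different components.
R1—R6 (13): skip — R6 and R1 already connected.
R3—R4 (14): add — endpoints in different components.
Edges rejected before the tree was complete: 2.

2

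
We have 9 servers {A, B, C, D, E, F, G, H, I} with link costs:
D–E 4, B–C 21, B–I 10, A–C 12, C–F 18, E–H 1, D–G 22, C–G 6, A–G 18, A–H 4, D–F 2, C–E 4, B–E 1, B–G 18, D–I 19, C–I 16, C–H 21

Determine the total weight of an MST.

Prim, starting at G.
Step 1: cheapest edge leaving the tree is C–G (6); add C.
Step 2: cheapest edge leaving the tree is C–E (4); add E.
Step 3: cheapest edge leaving the tree is B–E (1); add B.
Step 4: cheapest edge leaving the tree is E–H (1); add H.
Step 5: cheapest edge leaving the tree is A–H (4); add A.
Step 6: cheapest edge leaving the tree is D–E (4); add D.
Step 7: cheapest edge leaving the tree is D–F (2); add F.
Step 8: cheapest edge leaving the tree is B–I (10); add I.
MST edges: C–G, C–E, B–E, E–H, A–H, D–E, D–F, B–I; total weight 6+4+1+1+4+4+2+10 = 32.

32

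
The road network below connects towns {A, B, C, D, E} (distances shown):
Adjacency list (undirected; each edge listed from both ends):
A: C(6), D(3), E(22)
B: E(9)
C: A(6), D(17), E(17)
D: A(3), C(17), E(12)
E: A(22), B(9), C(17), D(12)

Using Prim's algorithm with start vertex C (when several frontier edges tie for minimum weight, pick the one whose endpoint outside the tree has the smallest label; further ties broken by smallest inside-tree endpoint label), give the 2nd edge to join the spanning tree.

A-D

Grow the tree from C using Prim:
Step 1: frontier [A—C 6, C—D 17, C—E 17] → take A—C (6); add A.
Step 2: frontier [A—D 3, A—E 22, C—D 17, C—E 17] → take A—D (3); add D.
Step 3: frontier [A—E 22, C—E 17, D—E 12] → take D—E (12); add E.
Step 4: frontier [B—E 9] → take B—E (9); add B.
The 2nd edge added is A—D.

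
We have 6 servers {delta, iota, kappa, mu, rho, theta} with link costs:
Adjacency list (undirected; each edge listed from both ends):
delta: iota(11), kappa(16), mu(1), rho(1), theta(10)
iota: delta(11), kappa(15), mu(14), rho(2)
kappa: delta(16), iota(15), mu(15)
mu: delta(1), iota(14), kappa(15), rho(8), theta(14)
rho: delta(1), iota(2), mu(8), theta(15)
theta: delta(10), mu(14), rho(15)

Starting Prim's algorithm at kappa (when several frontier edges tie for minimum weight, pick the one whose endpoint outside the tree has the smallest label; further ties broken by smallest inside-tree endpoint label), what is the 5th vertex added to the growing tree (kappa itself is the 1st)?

Grow the tree from kappa using Prim:
Step 1: frontier [iota–kappa 15, kappa–mu 15, delta–kappa 16] → take iota–kappa (15); add iota.
Step 2: frontier [iota–rho 2, delta–iota 11, iota–mu 14, kappa–mu 15, delta–kappa 16] → take iota–rho (2); add rho.
Step 3: frontier [delta–iota 11, iota–mu 14, kappa–mu 15, delta–kappa 16, delta–rho 1, mu–rho 8, rho–theta 15] → take delta–rho (1); add delta.
Step 4: frontier [delta–mu 1, delta–theta 10, iota–mu 14, kappa–mu 15, mu–rho 8, rho–theta 15] → take delta–mu (1); add mu.
Step 5: frontier [delta–theta 10, mu–theta 14, rho–theta 15] → take delta–theta (10); add theta.
Vertex order: kappa, iota, rho, delta, mu, theta. The 5th vertex is mu.

mu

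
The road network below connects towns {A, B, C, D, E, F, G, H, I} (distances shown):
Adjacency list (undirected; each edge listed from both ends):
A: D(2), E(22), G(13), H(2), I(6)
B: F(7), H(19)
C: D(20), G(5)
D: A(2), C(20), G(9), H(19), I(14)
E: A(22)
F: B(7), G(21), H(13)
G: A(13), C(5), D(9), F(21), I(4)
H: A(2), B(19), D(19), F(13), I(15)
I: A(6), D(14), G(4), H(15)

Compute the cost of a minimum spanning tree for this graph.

Prim, starting at F.
Step 1: cheapest edge leaving the tree is B F (7); add B.
Step 2: cheapest edge leaving the tree is F H (13); add H.
Step 3: cheapest edge leaving the tree is A H (2); add A.
Step 4: cheapest edge leaving the tree is A D (2); add D.
Step 5: cheapest edge leaving the tree is A I (6); add I.
Step 6: cheapest edge leaving the tree is G I (4); add G.
Step 7: cheapest edge leaving the tree is C G (5); add C.
Step 8: cheapest edge leaving the tree is A E (22); add E.
MST edges: B F, F H, A H, A D, A I, G I, C G, A E; total weight 7+13+2+2+6+4+5+22 = 61.

61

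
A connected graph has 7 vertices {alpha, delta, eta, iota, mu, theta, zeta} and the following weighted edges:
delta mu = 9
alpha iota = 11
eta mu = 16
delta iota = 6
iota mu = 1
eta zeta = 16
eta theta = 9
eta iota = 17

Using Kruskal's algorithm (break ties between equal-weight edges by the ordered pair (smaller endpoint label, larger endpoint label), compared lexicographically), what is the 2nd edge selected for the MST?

delta-iota

Sort edges by weight, then run Kruskal:
iota mu (1): add — endpoints in different components.
delta iota (6): add — endpoints in different components.
delta mu (9): skip — mu and delta already connected.
eta theta (9): add — endpoints in different components.
alpha iota (11): add — endpoints in different components.
eta mu (16): add — endpoints in different components.
eta zeta (16): add — endpoints in different components.
The 2nd edge added is delta iota.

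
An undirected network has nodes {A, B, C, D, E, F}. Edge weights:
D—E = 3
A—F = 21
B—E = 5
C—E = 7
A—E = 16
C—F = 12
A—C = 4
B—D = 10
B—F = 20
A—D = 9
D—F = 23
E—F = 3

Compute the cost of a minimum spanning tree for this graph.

22

Grow the tree from A using Prim:
Step 1: frontier [A—C 4, A—D 9, A—E 16, A—F 21] → take A—C (4); add C.
Step 2: frontier [A—D 9, A—E 16, A—F 21, C—E 7, C—F 12] → take C—E (7); add E.
Step 3: frontier [A—D 9, A—F 21, C—F 12, D—E 3, E—F 3, B—E 5] → take D—E (3); add D.
Step 4: frontier [A—F 21, C—F 12, B—D 10, D—F 23, E—F 3, B—E 5] → take E—F (3); add F.
Step 5: frontier [B—D 10, B—E 5, B—F 20] → take B—E (5); add B.
MST edges: A—C, C—E, D—E, E—F, B—E; total weight 4+7+3+3+5 = 22.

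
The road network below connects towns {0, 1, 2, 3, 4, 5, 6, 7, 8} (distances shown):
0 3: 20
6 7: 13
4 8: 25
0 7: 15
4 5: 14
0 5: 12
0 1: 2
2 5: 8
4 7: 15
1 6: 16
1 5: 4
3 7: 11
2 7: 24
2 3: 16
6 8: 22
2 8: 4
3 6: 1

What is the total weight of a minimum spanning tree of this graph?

59

Kruskal: consider edges lightest-first.
3 6 (1): add — endpoints in different components.
0 1 (2): add — endpoints in different components.
1 5 (4): add — endpoints in different components.
2 8 (4): add — endpoints in different components.
2 5 (8): add — endpoints in different components.
3 7 (11): add — endpoints in different components.
0 5 (12): skip — 0 and 5 already connected.
6 7 (13): skip — 6 and 7 already connected.
4 5 (14): add — endpoints in different components.
0 7 (15): add — endpoints in different components.
MST edges: 3 6, 0 1, 1 5, 2 8, 2 5, 3 7, 4 5, 0 7; total weight 1+2+4+4+8+11+14+15 = 59.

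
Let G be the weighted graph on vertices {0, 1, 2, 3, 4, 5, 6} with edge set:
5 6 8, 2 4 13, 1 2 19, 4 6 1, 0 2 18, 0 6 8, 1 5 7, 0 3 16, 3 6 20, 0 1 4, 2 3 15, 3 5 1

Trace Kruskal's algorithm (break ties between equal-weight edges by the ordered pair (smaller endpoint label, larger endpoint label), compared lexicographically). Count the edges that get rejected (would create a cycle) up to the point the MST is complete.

Sort edges by weight, then run Kruskal:
3 5 (1): add. Components now {0} {1} {2} {3,5} {4} {6}
4 6 (1): add. Components now {0} {1} {2} {3,5} {4,6}
0 1 (4): add. Components now {0,1} {2} {3,5} {4,6}
1 5 (7): add. Components now {0,1,3,5} {2} {4,6}
0 6 (8): add. Components now {0,1,3,4,5,6} {2}
5 6 (8): skip — 5 and 6 already connected.
2 4 (13): add. Components now {0,1,2,3,4,5,6}
Edges rejected before the tree was complete: 1.

1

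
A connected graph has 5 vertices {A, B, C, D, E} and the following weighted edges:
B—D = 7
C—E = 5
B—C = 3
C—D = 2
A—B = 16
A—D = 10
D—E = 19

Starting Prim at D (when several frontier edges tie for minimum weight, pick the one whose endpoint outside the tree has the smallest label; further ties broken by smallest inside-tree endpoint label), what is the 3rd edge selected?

Grow the tree from D using Prim:
Step 1: frontier [C—D 2, B—D 7, A—D 10, D—E 19] → take C—D (2); add C.
Step 2: frontier [B—C 3, C—E 5, B—D 7, A—D 10, D—E 19] → take B—C (3); add B.
Step 3: frontier [A—B 16, C—E 5, A—D 10, D—E 19] → take C—E (5); add E.
Step 4: frontier [A—B 16, A—D 10] → take A—D (10); add A.
The 3rd edge added is C—E.

C-E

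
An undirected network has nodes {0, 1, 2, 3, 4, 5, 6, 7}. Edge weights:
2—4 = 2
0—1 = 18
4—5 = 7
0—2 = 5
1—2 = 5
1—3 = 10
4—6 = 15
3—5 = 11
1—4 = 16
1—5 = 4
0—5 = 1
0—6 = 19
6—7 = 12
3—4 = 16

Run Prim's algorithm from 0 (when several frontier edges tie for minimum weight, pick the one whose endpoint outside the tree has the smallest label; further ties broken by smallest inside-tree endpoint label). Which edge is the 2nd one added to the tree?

1-5

Prim, starting at 0.
Step 1: frontier [0—5 1, 0—2 5, 0—1 18, 0—6 19] → take 0—5 (1); add 5.
Step 2: frontier [0—2 5, 0—1 18, 0—6 19, 1—5 4, 4—5 7, 3—5 11] → take 1—5 (4); add 1.
Step 3: frontier [0—2 5, 0—6 19, 1—2 5, 1—3 10, 1—4 16, 4—5 7, 3—5 11] → take 0—2 (5); add 2.
Step 4: frontier [0—6 19, 1—3 10, 1—4 16, 2—4 2, 4—5 7, 3—5 11] → take 2—4 (2); add 4.
Step 5: frontier [0—6 19, 1—3 10, 4—6 15, 3—4 16, 3—5 11] → take 1—3 (10); add 3.
Step 6: frontier [0—6 19, 4—6 15] → take 4—6 (15); add 6.
Step 7: frontier [6—7 12] → take 6—7 (12); add 7.
The 2nd edge added is 1—5.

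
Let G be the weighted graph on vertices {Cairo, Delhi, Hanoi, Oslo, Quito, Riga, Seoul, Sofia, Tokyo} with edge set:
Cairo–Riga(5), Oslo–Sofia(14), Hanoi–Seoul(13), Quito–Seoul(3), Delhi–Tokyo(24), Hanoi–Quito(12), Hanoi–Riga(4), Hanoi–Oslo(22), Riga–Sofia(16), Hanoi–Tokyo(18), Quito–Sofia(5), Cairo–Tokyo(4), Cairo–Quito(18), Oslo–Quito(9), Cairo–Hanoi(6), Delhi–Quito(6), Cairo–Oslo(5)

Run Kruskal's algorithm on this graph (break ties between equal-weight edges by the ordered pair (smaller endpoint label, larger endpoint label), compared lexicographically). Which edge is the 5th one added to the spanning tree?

Kruskal's algorithm — process edges by increasing weight (ties by edge label):
Quito–Seoul (3): add — endpoints in different components.
Cairo–Tokyo (4): add — endpoints in different components.
Hanoi–Riga (4): add — endpoints in different components.
Cairo–Oslo (5): add — endpoints in different components.
Cairo–Riga (5): add — endpoints in different components.
Quito–Sofia (5): add — endpoints in different components.
Cairo–Hanoi (6): skip — Hanoi and Cairo already connected.
Delhi–Quito (6): add — endpoints in different components.
Oslo–Quito (9): add — endpoints in different components.
The 5th edge added is Cairo–Riga.

Cairo-Riga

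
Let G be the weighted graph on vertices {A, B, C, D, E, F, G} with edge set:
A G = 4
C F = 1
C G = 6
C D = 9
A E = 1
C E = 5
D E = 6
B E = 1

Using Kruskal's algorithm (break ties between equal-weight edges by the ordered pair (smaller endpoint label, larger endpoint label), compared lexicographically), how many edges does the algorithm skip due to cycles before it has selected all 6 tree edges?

1

Sort edges by weight, then run Kruskal:
A E (1): add — endpoints in different components.
B E (1): add — endpoints in different components.
C F (1): add — endpoints in different components.
A G (4): add — endpoints in different components.
C E (5): add — endpoints in different components.
C G (6): skip — C and G already connected.
D E (6): add — endpoints in different components.
Edges rejected before the tree was complete: 1.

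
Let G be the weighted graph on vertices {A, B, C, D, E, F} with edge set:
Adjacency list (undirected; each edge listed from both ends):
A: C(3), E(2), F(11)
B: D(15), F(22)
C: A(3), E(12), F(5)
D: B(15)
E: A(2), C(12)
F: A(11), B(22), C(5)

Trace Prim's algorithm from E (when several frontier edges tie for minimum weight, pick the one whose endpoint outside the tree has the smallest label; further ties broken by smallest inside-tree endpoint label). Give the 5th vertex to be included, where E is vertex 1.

B

Prim, starting at E.
Step 1: cheapest edge leaving the tree is A—E (2); add A.
Step 2: cheapest edge leaving the tree is A—C (3); add C.
Step 3: cheapest edge leaving the tree is C—F (5); add F.
Step 4: cheapest edge leaving the tree is B—F (22); add B.
Step 5: cheapest edge leaving the tree is B—D (15); add D.
Vertex order: E, A, C, F, B, D. The 5th vertex is B.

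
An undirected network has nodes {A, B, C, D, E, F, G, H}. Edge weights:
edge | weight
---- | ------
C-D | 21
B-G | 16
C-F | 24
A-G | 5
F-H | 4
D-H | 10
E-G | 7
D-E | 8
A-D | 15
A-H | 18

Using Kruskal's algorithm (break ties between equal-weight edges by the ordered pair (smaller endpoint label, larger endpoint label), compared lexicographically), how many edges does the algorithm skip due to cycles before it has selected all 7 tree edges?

Kruskal: consider edges lightest-first.
F-H (4): add — endpoints in different components.
A-G (5): add — endpoints in different components.
E-G (7): add — endpoints in different components.
D-E (8): add — endpoints in different components.
D-H (10): add — endpoints in different components.
A-D (15): skip — A and D already connected.
B-G (16): add — endpoints in different components.
A-H (18): skip — A and H already connected.
C-D (21): add — endpoints in different components.
Edges rejected before the tree was complete: 2.

2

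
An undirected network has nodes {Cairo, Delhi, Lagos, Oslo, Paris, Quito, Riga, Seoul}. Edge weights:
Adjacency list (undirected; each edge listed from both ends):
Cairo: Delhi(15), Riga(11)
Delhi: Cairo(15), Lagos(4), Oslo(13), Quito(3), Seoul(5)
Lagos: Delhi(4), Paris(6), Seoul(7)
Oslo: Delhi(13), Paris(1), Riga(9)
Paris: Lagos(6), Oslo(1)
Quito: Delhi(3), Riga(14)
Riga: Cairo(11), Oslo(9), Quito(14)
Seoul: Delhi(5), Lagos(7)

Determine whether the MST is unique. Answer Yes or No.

Yes

Kruskal's algorithm — process edges by increasing weight (ties by edge label):
Oslo—Paris (1): add — endpoints in different components.
Delhi—Quito (3): add — endpoints in different components.
Delhi—Lagos (4): add — endpoints in different components.
Delhi—Seoul (5): add — endpoints in different components.
Lagos—Paris (6): add — endpoints in different components.
Lagos—Seoul (7): skip — Lagos and Seoul already connected.
Oslo—Riga (9): add — endpoints in different components.
Cairo—Riga (11): add — endpoints in different components.
Every non-tree edge has weight strictly greater than the heaviest edge on the tree path between its endpoints, so the MST is unique.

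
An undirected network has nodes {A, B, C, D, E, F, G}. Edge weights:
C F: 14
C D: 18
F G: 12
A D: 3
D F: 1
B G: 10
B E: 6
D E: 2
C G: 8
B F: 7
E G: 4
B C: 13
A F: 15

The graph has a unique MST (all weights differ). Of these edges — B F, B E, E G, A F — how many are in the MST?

Kruskal: consider edges lightest-first.
D F (1): add — endpoints in different components.
D E (2): add — endpoints in different components.
A D (3): add — endpoints in different components.
E G (4): add — endpoints in different components.
B E (6): add — endpoints in different components.
B F (7): skip — B and F already connected.
C G (8): add — endpoints in different components.
MST edge set: {D F, D E, A D, E G, B E, C G}.
Of the listed edges, {B E, E G} are in the MST → 2.

2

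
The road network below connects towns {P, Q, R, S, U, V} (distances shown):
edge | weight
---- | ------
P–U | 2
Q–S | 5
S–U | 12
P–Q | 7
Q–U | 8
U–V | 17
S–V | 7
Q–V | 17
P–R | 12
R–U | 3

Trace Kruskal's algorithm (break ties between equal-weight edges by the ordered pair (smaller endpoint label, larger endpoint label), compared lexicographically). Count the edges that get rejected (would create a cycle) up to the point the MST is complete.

0

Kruskal: consider edges lightest-first.
P–U (2): add — endpoints in different components.
R–U (3): add — endpoints in different components.
Q–S (5): add — endpoints in different components.
P–Q (7): add — endpoints in different components.
S–V (7): add — endpoints in different components.
Edges rejected before the tree was complete: 0.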